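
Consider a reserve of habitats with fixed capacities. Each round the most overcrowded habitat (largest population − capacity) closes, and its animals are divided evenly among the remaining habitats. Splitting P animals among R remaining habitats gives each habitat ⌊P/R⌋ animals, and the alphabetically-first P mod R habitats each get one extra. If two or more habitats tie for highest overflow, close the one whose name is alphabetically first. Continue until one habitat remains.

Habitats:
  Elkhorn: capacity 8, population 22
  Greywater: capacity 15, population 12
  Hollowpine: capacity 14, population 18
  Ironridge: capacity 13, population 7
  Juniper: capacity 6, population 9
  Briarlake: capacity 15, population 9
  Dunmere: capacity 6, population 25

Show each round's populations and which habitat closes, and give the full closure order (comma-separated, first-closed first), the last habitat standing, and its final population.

Closure order: Dunmere, Elkhorn, Hollowpine, Juniper, Greywater, Briarlake
Last habitat: Ironridge with 102 animals

Round 1: Briarlake=9 Dunmere=25 Elkhorn=22 Greywater=12 Hollowpine=18 Ironridge=7 Juniper=9 → close Dunmere (overflow 19)
  25÷6 = 4 each, +1 to first 1
Round 2: Briarlake=14 Elkhorn=26 Greywater=16 Hollowpine=22 Ironridge=11 Juniper=13 → close Elkhorn (overflow 18)
  26÷5 = 5 each, +1 to first 1
Round 3: Briarlake=20 Greywater=21 Hollowpine=27 Ironridge=16 Juniper=18 → close Hollowpine (overflow 13)
  27÷4 = 6 each, +1 to first 3
Round 4: Briarlake=27 Greywater=28 Ironridge=23 Juniper=24 → close Juniper (overflow 18)
  24÷3 = 8 each, +1 to first 0
Round 5: Briarlake=35 Greywater=36 Ironridge=31 → close Greywater (overflow 21)
  36÷2 = 18 each, +1 to first 0
Round 6: Briarlake=53 Ironridge=49 → close Briarlake (overflow 38)
  53÷1 = 53 each, +1 to first 0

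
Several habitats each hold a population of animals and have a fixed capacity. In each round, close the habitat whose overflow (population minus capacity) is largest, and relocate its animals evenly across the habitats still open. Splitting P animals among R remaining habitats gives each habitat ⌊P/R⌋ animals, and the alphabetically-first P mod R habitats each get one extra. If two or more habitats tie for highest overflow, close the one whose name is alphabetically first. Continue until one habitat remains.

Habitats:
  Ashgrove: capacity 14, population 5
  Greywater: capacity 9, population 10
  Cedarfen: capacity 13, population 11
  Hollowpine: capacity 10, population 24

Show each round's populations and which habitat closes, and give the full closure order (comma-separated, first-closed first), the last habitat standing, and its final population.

Round 1: Ashgrove=5 Cedarfen=11 Greywater=10 Hollowpine=24 → close Hollowpine (overflow 14)
  24÷3 = 8 each, +1 to first 0
Round 2: Ashgrove=13 Cedarfen=19 Greywater=18 → close Greywater (overflow 9)
  18÷2 = 9 each, +1 to first 0
Round 3: Ashgrove=22 Cedarfen=28 → close Cedarfen (overflow 15)
  28÷1 = 28 each, +1 to first 0

Closure order: Hollowpine, Greywater, Cedarfen
Last habitat: Ashgrove with 50 animals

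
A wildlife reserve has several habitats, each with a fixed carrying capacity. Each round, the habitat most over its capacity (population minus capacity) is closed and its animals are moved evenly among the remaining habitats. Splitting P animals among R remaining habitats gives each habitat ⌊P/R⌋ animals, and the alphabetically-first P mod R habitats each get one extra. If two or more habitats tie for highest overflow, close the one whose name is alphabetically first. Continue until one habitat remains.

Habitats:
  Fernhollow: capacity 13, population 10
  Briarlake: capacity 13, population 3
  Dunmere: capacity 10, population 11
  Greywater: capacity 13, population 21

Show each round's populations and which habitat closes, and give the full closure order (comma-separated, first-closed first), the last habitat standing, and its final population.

Round 1: Briarlake=3 Dunmere=11 Fernhollow=10 Greywater=21 → close Greywater (overflow 8)
  21÷3 = 7 each, +1 to first 0
Round 2: Briarlake=10 Dunmere=18 Fernhollow=17 → close Dunmere (overflow 8)
  18÷2 = 9 each, +1 to first 0
Round 3: Briarlake=19 Fernhollow=26 → close Fernhollow (overflow 13)
  26÷1 = 26 each, +1 to first 0

Closure order: Greywater, Dunmere, Fernhollow
Last habitat: Briarlake with 45 animals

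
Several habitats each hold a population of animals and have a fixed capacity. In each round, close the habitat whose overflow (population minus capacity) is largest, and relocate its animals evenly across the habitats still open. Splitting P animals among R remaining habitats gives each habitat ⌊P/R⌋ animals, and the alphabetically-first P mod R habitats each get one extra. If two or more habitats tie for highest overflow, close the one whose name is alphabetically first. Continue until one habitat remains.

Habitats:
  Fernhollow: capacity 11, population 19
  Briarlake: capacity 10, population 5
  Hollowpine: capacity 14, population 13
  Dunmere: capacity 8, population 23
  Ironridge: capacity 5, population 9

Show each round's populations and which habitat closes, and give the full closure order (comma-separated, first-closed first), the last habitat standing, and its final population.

Closure order: Dunmere, Fernhollow, Ironridge, Hollowpine
Last habitat: Briarlake with 69 animals

Round 1: Briarlake=5 Dunmere=23 Fernhollow=19 Hollowpine=13 Ironridge=9 → close Dunmere (overflow 15)
  23÷4 = 5 each, +1 to first 3
Round 2: Briarlake=11 Fernhollow=25 Hollowpine=19 Ironridge=14 → close Fernhollow (overflow 14)
  25÷3 = 8 each, +1 to first 1
Round 3: Briarlake=20 Hollowpine=27 Ironridge=22 → close Ironridge (overflow 17)
  22÷2 = 11 each, +1 to first 0
Round 4: Briarlake=31 Hollowpine=38 → close Hollowpine (overflow 24)
  38÷1 = 38 each, +1 to first 0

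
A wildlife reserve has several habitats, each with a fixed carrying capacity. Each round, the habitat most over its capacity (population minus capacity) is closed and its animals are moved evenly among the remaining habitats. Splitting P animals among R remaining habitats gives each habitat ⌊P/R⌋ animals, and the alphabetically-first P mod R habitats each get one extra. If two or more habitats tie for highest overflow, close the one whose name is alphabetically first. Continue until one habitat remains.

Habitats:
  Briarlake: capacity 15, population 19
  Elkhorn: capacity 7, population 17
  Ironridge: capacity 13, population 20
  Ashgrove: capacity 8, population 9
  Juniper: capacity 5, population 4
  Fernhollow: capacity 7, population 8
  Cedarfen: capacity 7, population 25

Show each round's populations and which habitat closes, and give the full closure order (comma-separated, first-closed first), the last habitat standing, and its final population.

Round 1: Ashgrove=9 Briarlake=19 Cedarfen=25 Elkhorn=17 Fernhollow=8 Ironridge=20 Juniper=4 → close Cedarfen (overflow 18)
  25÷6 = 4 each, +1 to first 1
Round 2: Ashgrove=14 Briarlake=23 Elkhorn=21 Fernhollow=12 Ironridge=24 Juniper=8 → close Elkhorn (overflow 14)
  21÷5 = 4 each, +1 to first 1
Round 3: Ashgrove=19 Briarlake=27 Fernhollow=16 Ironridge=28 Juniper=12 → close Ironridge (overflow 15)
  28÷4 = 7 each, +1 to first 0
Round 4: Ashgrove=26 Briarlake=34 Fernhollow=23 Juniper=19 → close Briarlake (overflow 19)
  34÷3 = 11 each, +1 to first 1
Round 5: Ashgrove=38 Fernhollow=34 Juniper=30 → close Ashgrove (overflow 30)
  38÷2 = 19 each, +1 to first 0
Round 6: Fernhollow=53 Juniper=49 → close Fernhollow (overflow 46)
  53÷1 = 53 each, +1 to first 0

Closure order: Cedarfen, Elkhorn, Ironridge, Briarlake, Ashgrove, Fernhollow
Last habitat: Juniper with 102 animals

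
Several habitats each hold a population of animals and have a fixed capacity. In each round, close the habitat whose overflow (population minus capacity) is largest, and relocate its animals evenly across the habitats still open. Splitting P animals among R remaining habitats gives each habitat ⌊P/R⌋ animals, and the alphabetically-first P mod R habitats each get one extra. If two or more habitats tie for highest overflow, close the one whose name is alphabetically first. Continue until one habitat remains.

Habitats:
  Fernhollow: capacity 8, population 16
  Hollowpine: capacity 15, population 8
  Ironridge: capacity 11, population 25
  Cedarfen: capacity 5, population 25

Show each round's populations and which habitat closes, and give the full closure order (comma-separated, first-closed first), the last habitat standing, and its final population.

Round 1: Cedarfen=25 Fernhollow=16 Hollowpine=8 Ironridge=25 → close Cedarfen (overflow 20)
  25÷3 = 8 each, +1 to first 1
Round 2: Fernhollow=25 Hollowpine=16 Ironridge=33 → close Ironridge (overflow 22)
  33÷2 = 16 each, +1 to first 1
Round 3: Fernhollow=42 Hollowpine=32 → close Fernhollow (overflow 34)
  42÷1 = 42 each, +1 to first 0

Closure order: Cedarfen, Ironridge, Fernhollow
Last habitat: Hollowpine with 74 animals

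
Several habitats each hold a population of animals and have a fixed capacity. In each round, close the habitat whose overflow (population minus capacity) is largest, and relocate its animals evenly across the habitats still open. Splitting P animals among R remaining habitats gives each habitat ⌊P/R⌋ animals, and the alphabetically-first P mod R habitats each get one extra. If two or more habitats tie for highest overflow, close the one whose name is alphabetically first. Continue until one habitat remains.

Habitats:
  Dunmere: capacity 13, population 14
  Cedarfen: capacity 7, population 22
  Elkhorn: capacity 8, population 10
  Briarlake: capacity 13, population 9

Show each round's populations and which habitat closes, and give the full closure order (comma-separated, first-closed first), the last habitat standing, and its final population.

Round 1: Briarlake=9 Cedarfen=22 Dunmere=14 Elkhorn=10 → close Cedarfen (overflow 15)
  22÷3 = 7 each, +1 to first 1
Round 2: Briarlake=17 Dunmere=21 Elkhorn=17 → close Elkhorn (overflow 9)
  17÷2 = 8 each, +1 to first 1
Round 3: Briarlake=26 Dunmere=29 → close Dunmere (overflow 16)
  29÷1 = 29 each, +1 to first 0

Closure order: Cedarfen, Elkhorn, Dunmere
Last habitat: Briarlake with 55 animals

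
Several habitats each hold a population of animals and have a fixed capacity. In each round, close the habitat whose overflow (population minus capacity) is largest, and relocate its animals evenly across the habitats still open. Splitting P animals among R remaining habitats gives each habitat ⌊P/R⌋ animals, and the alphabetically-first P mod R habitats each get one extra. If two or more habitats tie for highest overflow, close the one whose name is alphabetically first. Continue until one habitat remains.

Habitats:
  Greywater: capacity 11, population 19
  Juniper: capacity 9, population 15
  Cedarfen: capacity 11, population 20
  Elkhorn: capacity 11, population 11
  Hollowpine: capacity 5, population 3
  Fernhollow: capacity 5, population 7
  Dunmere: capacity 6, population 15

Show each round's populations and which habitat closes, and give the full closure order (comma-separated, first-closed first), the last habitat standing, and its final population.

Round 1: Cedarfen=20 Dunmere=15 Elkhorn=11 Fernhollow=7 Greywater=19 Hollowpine=3 Juniper=15 → close Cedarfen (overflow 9)
  20÷6 = 3 each, +1 to first 2
Round 2: Dunmere=19 Elkhorn=15 Fernhollow=10 Greywater=22 Hollowpine=6 Juniper=18 → close Dunmere (overflow 13)
  19÷5 = 3 each, +1 to first 4
Round 3: Elkhorn=19 Fernhollow=14 Greywater=26 Hollowpine=10 Juniper=21 → close Greywater (overflow 15)
  26÷4 = 6 each, +1 to first 2
Round 4: Elkhorn=26 Fernhollow=21 Hollowpine=16 Juniper=27 → close Juniper (overflow 18)
  27÷3 = 9 each, +1 to first 0
Round 5: Elkhorn=35 Fernhollow=30 Hollowpine=25 → close Fernhollow (overflow 25)
  30÷2 = 15 each, +1 to first 0
Round 6: Elkhorn=50 Hollowpine=40 → close Elkhorn (overflow 39)
  50÷1 = 50 each, +1 to first 0

Closure order: Cedarfen, Dunmere, Greywater, Juniper, Fernhollow, Elkhorn
Last habitat: Hollowpine with 90 animals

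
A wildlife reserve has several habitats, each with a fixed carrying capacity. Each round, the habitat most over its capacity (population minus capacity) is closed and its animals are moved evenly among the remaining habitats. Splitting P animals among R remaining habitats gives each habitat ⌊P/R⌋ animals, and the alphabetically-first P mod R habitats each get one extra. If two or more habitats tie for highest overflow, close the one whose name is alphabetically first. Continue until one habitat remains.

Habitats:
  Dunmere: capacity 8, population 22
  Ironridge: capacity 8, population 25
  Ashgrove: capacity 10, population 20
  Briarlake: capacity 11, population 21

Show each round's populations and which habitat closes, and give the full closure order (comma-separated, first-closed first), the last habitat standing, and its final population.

Closure order: Ironridge, Dunmere, Ashgrove
Last habitat: Briarlake with 88 animals

Round 1: Ashgrove=20 Briarlake=21 Dunmere=22 Ironridge=25 → close Ironridge (overflow 17)
  25÷3 = 8 each, +1 to first 1
Round 2: Ashgrove=29 Briarlake=29 Dunmere=30 → close Dunmere (overflow 22)
  30÷2 = 15 each, +1 to first 0
Round 3: Ashgrove=44 Briarlake=44 → close Ashgrove (overflow 34)
  44÷1 = 44 each, +1 to first 0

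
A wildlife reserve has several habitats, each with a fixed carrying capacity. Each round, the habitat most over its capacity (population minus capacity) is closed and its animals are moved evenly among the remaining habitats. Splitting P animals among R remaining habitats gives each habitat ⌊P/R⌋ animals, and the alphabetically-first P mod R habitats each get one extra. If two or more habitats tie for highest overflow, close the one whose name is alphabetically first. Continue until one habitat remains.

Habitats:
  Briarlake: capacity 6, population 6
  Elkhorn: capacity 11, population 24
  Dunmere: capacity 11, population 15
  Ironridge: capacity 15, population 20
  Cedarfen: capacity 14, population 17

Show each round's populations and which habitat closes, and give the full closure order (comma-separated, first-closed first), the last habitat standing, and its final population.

Closure order: Elkhorn, Ironridge, Cedarfen, Dunmere
Last habitat: Briarlake with 82 animals

Round 1: Briarlake=6 Cedarfen=17 Dunmere=15 Elkhorn=24 Ironridge=20 → close Elkhorn (overflow 13)
  24÷4 = 6 each, +1 to first 0
Round 2: Briarlake=12 Cedarfen=23 Dunmere=21 Ironridge=26 → close Ironridge (overflow 11)
  26÷3 = 8 each, +1 to first 2
Round 3: Briarlake=21 Cedarfen=32 Dunmere=29 → close Cedarfen (overflow 18)
  32÷2 = 16 each, +1 to first 0
Round 4: Briarlake=37 Dunmere=45 → close Dunmere (overflow 34)
  45÷1 = 45 each, +1 to first 0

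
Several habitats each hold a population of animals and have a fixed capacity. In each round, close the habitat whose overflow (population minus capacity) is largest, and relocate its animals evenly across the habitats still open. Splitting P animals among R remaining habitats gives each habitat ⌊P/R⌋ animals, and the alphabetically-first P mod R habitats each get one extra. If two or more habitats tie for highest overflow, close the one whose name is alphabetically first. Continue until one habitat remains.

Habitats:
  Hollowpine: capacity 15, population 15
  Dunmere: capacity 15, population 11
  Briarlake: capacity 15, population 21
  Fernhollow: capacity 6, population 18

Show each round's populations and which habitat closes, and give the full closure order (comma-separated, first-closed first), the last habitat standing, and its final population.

Closure order: Fernhollow, Briarlake, Hollowpine
Last habitat: Dunmere with 65 animals

Round 1: Briarlake=21 Dunmere=11 Fernhollow=18 Hollowpine=15 → close Fernhollow (overflow 12)
  18÷3 = 6 each, +1 to first 0
Round 2: Briarlake=27 Dunmere=17 Hollowpine=21 → close Briarlake (overflow 12)
  27÷2 = 13 each, +1 to first 1
Round 3: Dunmere=31 Hollowpine=34 → close Hollowpine (overflow 19)
  34÷1 = 34 each, +1 to first 0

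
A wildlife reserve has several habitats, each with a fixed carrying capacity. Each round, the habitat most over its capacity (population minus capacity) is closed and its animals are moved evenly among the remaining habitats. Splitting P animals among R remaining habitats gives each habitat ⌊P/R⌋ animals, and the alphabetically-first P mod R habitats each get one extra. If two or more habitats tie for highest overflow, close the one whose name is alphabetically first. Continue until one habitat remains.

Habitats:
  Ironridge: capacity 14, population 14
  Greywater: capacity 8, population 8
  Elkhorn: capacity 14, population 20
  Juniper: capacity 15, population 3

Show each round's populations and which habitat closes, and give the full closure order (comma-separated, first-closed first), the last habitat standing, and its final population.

Closure order: Elkhorn, Greywater, Ironridge
Last habitat: Juniper with 45 animals

Round 1: Elkhorn=20 Greywater=8 Ironridge=14 Juniper=3 → close Elkhorn (overflow 6)
  20÷3 = 6 each, +1 to first 2
Round 2: Greywater=15 Ironridge=21 Juniper=9 → close Greywater (overflow 7)
  15÷2 = 7 each, +1 to first 1
Round 3: Ironridge=29 Juniper=16 → close Ironridge (overflow 15)
  29÷1 = 29 each, +1 to first 0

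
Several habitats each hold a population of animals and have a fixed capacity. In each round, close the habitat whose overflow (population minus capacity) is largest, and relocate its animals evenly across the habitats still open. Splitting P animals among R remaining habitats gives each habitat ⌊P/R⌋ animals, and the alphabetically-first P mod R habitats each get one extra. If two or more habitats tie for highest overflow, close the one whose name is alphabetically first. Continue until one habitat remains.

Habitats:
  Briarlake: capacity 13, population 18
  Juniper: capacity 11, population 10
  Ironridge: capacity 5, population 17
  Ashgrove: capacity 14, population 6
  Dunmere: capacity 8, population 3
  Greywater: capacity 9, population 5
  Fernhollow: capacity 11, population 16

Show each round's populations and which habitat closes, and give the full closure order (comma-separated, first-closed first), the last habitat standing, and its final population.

Round 1: Ashgrove=6 Briarlake=18 Dunmere=3 Fernhollow=16 Greywater=5 Ironridge=17 Juniper=10 → close Ironridge (overflow 12)
  17÷6 = 2 each, +1 to first 5
Round 2: Ashgrove=9 Briarlake=21 Dunmere=6 Fernhollow=19 Greywater=8 Juniper=12 → close Briarlake (overflow 8)
  21÷5 = 4 each, +1 to first 1
Round 3: Ashgrove=14 Dunmere=10 Fernhollow=23 Greywater=12 Juniper=16 → close Fernhollow (overflow 12)
  23÷4 = 5 each, +1 to first 3
Round 4: Ashgrove=20 Dunmere=16 Greywater=18 Juniper=21 → close Juniper (overflow 10)
  21÷3 = 7 each, +1 to first 0
Round 5: Ashgrove=27 Dunmere=23 Greywater=25 → close Greywater (overflow 16)
  25÷2 = 12 each, +1 to first 1
Round 6: Ashgrove=40 Dunmere=35 → close Dunmere (overflow 27)
  35÷1 = 35 each, +1 to first 0

Closure order: Ironridge, Briarlake, Fernhollow, Juniper, Greywater, Dunmere
Last habitat: Ashgrove with 75 animals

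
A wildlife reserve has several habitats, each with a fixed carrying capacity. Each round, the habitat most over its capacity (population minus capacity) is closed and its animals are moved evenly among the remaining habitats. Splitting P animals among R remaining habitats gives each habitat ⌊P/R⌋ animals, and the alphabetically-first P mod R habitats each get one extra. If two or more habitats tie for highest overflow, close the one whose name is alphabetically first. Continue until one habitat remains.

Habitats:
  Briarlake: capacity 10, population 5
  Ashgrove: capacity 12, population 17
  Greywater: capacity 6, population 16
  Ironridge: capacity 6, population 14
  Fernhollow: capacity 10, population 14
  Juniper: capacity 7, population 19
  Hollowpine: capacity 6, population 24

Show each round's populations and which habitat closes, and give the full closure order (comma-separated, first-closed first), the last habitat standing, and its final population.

Round 1: Ashgrove=17 Briarlake=5 Fernhollow=14 Greywater=16 Hollowpine=24 Ironridge=14 Juniper=19 → close Hollowpine (overflow 18)
  24÷6 = 4 each, +1 to first 0
Round 2: Ashgrove=21 Briarlake=9 Fernhollow=18 Greywater=20 Ironridge=18 Juniper=23 → close Juniper (overflow 16)
  23÷5 = 4 each, +1 to first 3
Round 3: Ashgrove=26 Briarlake=14 Fernhollow=23 Greywater=24 Ironridge=22 → close Greywater (overflow 18)
  24÷4 = 6 each, +1 to first 0
Round 4: Ashgrove=32 Briarlake=20 Fernhollow=29 Ironridge=28 → close Ironridge (overflow 22)
  28÷3 = 9 each, +1 to first 1
Round 5: Ashgrove=42 Briarlake=29 Fernhollow=38 → close Ashgrove (overflow 30)
  42÷2 = 21 each, +1 to first 0
Round 6: Briarlake=50 Fernhollow=59 → close Fernhollow (overflow 49)
  59÷1 = 59 each, +1 to first 0

Closure order: Hollowpine, Juniper, Greywater, Ironridge, Ashgrove, Fernhollow
Last habitat: Briarlake with 109 animals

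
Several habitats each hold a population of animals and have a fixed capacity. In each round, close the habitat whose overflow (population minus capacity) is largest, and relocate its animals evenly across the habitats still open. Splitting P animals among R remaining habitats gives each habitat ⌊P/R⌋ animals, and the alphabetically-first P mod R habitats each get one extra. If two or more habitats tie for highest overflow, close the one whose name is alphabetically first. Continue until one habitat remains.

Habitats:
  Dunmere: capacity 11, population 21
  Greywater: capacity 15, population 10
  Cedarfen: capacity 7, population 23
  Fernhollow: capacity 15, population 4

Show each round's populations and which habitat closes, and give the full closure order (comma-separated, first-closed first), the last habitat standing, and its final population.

Round 1: Cedarfen=23 Dunmere=21 Fernhollow=4 Greywater=10 → close Cedarfen (overflow 16)
  23÷3 = 7 each, +1 to first 2
Round 2: Dunmere=29 Fernhollow=12 Greywater=17 → close Dunmere (overflow 18)
  29÷2 = 14 each, +1 to first 1
Round 3: Fernhollow=27 Greywater=31 → close Greywater (overflow 16)
  31÷1 = 31 each, +1 to first 0

Closure order: Cedarfen, Dunmere, Greywater
Last habitat: Fernhollow with 58 animals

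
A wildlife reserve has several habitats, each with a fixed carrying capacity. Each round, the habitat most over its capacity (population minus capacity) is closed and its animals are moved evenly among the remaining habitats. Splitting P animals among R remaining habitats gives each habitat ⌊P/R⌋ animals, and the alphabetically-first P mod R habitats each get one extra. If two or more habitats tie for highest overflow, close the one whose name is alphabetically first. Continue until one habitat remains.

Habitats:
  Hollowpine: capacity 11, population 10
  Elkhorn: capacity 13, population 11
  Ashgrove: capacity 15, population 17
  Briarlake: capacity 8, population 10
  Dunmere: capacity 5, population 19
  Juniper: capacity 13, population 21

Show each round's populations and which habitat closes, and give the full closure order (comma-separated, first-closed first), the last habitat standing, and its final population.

Closure order: Dunmere, Juniper, Ashgrove, Briarlake, Elkhorn
Last habitat: Hollowpine with 88 animals

Round 1: Ashgrove=17 Briarlake=10 Dunmere=19 Elkhorn=11 Hollowpine=10 Juniper=21 → close Dunmere (overflow 14)
  19÷5 = 3 each, +1 to first 4
Round 2: Ashgrove=21 Briarlake=14 Elkhorn=15 Hollowpine=14 Juniper=24 → close Juniper (overflow 11)
  24÷4 = 6 each, +1 to first 0
Round 3: Ashgrove=27 Briarlake=20 Elkhorn=21 Hollowpine=20 → close Ashgrove (overflow 12)
  27÷3 = 9 each, +1 to first 0
Round 4: Briarlake=29 Elkhorn=30 Hollowpine=29 → close Briarlake (overflow 21)
  29÷2 = 14 each, +1 to first 1
Round 5: Elkhorn=45 Hollowpine=43 → close Elkhorn (overflow 32)
  45÷1 = 45 each, +1 to first 0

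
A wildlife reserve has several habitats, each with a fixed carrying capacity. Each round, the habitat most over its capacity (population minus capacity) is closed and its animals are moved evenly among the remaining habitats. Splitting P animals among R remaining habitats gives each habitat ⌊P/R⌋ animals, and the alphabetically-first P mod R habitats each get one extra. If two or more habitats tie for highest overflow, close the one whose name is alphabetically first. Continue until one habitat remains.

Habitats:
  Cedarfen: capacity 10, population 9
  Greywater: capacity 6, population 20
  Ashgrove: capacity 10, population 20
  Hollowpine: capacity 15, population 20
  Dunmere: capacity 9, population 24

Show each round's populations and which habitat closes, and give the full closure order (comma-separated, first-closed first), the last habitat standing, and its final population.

Round 1: Ashgrove=20 Cedarfen=9 Dunmere=24 Greywater=20 Hollowpine=20 → close Dunmere (overflow 15)
  24÷4 = 6 each, +1 to first 0
Round 2: Ashgrove=26 Cedarfen=15 Greywater=26 Hollowpine=26 → close Greywater (overflow 20)
  26÷3 = 8 each, +1 to first 2
Round 3: Ashgrove=35 Cedarfen=24 Hollowpine=34 → close Ashgrove (overflow 25)
  35÷2 = 17 each, +1 to first 1
Round 4: Cedarfen=42 Hollowpine=51 → close Hollowpine (overflow 36)
  51÷1 = 51 each, +1 to first 0

Closure order: Dunmere, Greywater, Ashgrove, Hollowpine
Last habitat: Cedarfen with 93 animals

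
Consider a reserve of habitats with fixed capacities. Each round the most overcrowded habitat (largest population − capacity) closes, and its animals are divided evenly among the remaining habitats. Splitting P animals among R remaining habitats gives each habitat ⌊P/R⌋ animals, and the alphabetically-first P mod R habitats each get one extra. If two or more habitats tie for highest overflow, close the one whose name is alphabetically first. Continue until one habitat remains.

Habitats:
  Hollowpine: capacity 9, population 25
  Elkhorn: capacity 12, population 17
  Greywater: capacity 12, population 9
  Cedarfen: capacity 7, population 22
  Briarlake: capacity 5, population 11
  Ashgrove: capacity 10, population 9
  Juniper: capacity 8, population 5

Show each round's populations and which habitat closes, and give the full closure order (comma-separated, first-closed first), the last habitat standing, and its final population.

Closure order: Hollowpine, Cedarfen, Briarlake, Elkhorn, Ashgrove, Greywater
Last habitat: Juniper with 98 animals

Round 1: Ashgrove=9 Briarlake=11 Cedarfen=22 Elkhorn=17 Greywater=9 Hollowpine=25 Juniper=5 → close Hollowpine (overflow 16)
  25÷6 = 4 each, +1 to first 1
Round 2: Ashgrove=14 Briarlake=15 Cedarfen=26 Elkhorn=21 Greywater=13 Juniper=9 → close Cedarfen (overflow 19)
  26÷5 = 5 each, +1 to first 1
Round 3: Ashgrove=20 Briarlake=20 Elkhorn=26 Greywater=18 Juniper=14 → close Briarlake (overflow 15)
  20÷4 = 5 each, +1 to first 0
Round 4: Ashgrove=25 Elkhorn=31 Greywater=23 Juniper=19 → close Elkhorn (overflow 19)
  31÷3 = 10 each, +1 to first 1
Round 5: Ashgrove=36 Greywater=33 Juniper=29 → close Ashgrove (overflow 26)
  36÷2 = 18 each, +1 to first 0
Round 6: Greywater=51 Juniper=47 → close Greywater (overflow 39)
  51÷1 = 51 each, +1 to first 0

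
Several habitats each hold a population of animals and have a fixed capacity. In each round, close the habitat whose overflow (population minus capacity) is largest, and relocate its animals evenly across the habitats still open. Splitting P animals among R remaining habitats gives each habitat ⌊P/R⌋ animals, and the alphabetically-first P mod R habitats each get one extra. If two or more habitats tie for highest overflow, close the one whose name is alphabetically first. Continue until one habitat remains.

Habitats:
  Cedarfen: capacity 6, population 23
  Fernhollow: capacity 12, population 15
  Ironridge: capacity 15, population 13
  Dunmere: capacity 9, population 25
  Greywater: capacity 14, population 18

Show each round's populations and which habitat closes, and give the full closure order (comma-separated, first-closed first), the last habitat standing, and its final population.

Closure order: Cedarfen, Dunmere, Fernhollow, Greywater
Last habitat: Ironridge with 94 animals

Round 1: Cedarfen=23 Dunmere=25 Fernhollow=15 Greywater=18 Ironridge=13 → close Cedarfen (overflow 17)
  23÷4 = 5 each, +1 to first 3
Round 2: Dunmere=31 Fernhollow=21 Greywater=24 Ironridge=18 → close Dunmere (overflow 22)
  31÷3 = 10 each, +1 to first 1
Round 3: Fernhollow=32 Greywater=34 Ironridge=28 → close Fernhollow (overflow 20)
  32÷2 = 16 each, +1 to first 0
Round 4: Greywater=50 Ironridge=44 → close Greywater (overflow 36)
  50÷1 = 50 each, +1 to first 0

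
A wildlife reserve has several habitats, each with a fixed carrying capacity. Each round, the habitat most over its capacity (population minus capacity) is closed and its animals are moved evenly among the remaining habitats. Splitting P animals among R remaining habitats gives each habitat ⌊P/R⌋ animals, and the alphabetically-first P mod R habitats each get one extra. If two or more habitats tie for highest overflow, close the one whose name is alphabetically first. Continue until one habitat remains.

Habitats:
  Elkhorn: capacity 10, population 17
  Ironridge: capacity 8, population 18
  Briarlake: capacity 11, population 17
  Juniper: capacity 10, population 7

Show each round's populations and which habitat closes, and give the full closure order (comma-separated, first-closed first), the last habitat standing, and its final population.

Round 1: Briarlake=17 Elkhorn=17 Ironridge=18 Juniper=7 → close Ironridge (overflow 10)
  18÷3 = 6 each, +1 to first 0
Round 2: Briarlake=23 Elkhorn=23 Juniper=13 → close Elkhorn (overflow 13)
  23÷2 = 11 each, +1 to first 1
Round 3: Briarlake=35 Juniper=24 → close Briarlake (overflow 24)
  35÷1 = 35 each, +1 to first 0

Closure order: Ironridge, Elkhorn, Briarlake
Last habitat: Juniper with 59 animals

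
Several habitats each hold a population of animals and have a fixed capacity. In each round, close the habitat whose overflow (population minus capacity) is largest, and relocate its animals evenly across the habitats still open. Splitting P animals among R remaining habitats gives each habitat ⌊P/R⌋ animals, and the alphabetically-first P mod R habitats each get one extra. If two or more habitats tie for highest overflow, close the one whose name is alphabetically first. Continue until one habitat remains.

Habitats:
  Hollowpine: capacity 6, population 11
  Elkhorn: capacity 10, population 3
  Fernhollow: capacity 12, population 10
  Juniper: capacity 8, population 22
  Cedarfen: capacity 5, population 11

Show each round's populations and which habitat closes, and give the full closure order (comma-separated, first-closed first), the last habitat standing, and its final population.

Round 1: Cedarfen=11 Elkhorn=3 Fernhollow=10 Hollowpine=11 Juniper=22 → close Juniper (overflow 14)
  22÷4 = 5 each, +1 to first 2
Round 2: Cedarfen=17 Elkhorn=9 Fernhollow=15 Hollowpine=16 → close Cedarfen (overflow 12)
  17÷3 = 5 each, +1 to first 2
Round 3: Elkhorn=15 Fernhollow=21 Hollowpine=21 → close Hollowpine (overflow 15)
  21÷2 = 10 each, +1 to first 1
Round 4: Elkhorn=26 Fernhollow=31 → close Fernhollow (overflow 19)
  31÷1 = 31 each, +1 to first 0

Closure order: Juniper, Cedarfen, Hollowpine, Fernhollow
Last habitat: Elkhorn with 57 animals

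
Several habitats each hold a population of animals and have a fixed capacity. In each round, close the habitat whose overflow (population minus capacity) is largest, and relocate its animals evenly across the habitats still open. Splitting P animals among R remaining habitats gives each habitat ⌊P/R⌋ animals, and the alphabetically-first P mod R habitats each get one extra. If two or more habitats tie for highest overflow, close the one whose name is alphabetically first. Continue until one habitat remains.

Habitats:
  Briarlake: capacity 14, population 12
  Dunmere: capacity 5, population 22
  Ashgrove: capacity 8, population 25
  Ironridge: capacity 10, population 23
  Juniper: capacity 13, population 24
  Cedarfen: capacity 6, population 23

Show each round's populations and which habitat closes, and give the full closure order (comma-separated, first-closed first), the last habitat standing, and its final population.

Closure order: Ashgrove, Cedarfen, Dunmere, Ironridge, Juniper
Last habitat: Briarlake with 129 animals

Round 1: Ashgrove=25 Briarlake=12 Cedarfen=23 Dunmere=22 Ironridge=23 Juniper=24 → close Ashgrove (overflow 17)
  25÷5 = 5 each, +1 to first 0
Round 2: Briarlake=17 Cedarfen=28 Dunmere=27 Ironridge=28 Juniper=29 → close Cedarfen (overflow 22)
  28÷4 = 7 each, +1 to first 0
Round 3: Briarlake=24 Dunmere=34 Ironridge=35 Juniper=36 → close Dunmere (overflow 29)
  34÷3 = 11 each, +1 to first 1
Round 4: Briarlake=36 Ironridge=46 Juniper=47 → close Ironridge (overflow 36)
  46÷2 = 23 each, +1 to first 0
Round 5: Briarlake=59 Juniper=70 → close Juniper (overflow 57)
  70÷1 = 70 each, +1 to first 0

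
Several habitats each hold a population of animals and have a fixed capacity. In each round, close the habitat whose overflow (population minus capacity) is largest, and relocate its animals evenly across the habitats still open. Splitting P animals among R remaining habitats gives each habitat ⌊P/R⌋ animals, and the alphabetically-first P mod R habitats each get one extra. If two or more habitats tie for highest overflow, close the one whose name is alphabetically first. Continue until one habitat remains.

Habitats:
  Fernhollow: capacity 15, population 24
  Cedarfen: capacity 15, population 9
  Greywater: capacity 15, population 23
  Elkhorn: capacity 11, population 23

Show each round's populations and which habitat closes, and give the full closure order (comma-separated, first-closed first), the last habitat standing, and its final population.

Closure order: Elkhorn, Fernhollow, Greywater
Last habitat: Cedarfen with 79 animals

Round 1: Cedarfen=9 Elkhorn=23 Fernhollow=24 Greywater=23 → close Elkhorn (overflow 12)
  23÷3 = 7 each, +1 to first 2
Round 2: Cedarfen=17 Fernhollow=32 Greywater=30 → close Fernhollow (overflow 17)
  32÷2 = 16 each, +1 to first 0
Round 3: Cedarfen=33 Greywater=46 → close Greywater (overflow 31)
  46÷1 = 46 each, +1 to first 0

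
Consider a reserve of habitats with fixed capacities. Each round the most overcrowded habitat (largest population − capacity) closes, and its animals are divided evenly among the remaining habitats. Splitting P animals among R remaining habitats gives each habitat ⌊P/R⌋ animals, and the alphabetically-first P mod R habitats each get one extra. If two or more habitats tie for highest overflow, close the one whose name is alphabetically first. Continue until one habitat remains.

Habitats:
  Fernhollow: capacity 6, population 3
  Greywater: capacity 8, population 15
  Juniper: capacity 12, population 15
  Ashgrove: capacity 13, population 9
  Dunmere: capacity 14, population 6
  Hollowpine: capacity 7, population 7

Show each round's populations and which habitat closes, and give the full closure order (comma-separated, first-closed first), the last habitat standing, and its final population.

Closure order: Greywater, Juniper, Hollowpine, Ashgrove, Fernhollow
Last habitat: Dunmere with 55 animals

Round 1: Ashgrove=9 Dunmere=6 Fernhollow=3 Greywater=15 Hollowpine=7 Juniper=15 → close Greywater (overflow 7)
  15÷5 = 3 each, +1 to first 0
Round 2: Ashgrove=12 Dunmere=9 Fernhollow=6 Hollowpine=10 Juniper=18 → close Juniper (overflow 6)
  18÷4 = 4 each, +1 to first 2
Round 3: Ashgrove=17 Dunmere=14 Fernhollow=10 Hollowpine=14 → close Hollowpine (overflow 7)
  14÷3 = 4 each, +1 to first 2
Round 4: Ashgrove=22 Dunmere=19 Fernhollow=14 → close Ashgrove (overflow 9)
  22÷2 = 11 each, +1 to first 0
Round 5: Dunmere=30 Fernhollow=25 → close Fernhollow (overflow 19)
  25÷1 = 25 each, +1 to first 0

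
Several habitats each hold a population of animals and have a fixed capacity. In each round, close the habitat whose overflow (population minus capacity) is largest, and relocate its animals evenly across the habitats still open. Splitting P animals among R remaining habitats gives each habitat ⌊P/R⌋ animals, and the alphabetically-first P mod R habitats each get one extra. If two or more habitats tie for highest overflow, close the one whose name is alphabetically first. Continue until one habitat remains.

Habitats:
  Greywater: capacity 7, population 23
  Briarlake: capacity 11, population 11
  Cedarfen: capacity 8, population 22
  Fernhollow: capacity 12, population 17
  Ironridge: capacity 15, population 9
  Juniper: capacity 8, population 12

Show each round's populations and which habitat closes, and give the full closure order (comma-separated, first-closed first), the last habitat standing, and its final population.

Round 1: Briarlake=11 Cedarfen=22 Fernhollow=17 Greywater=23 Ironridge=9 Juniper=12 → close Greywater (overflow 16)
  23÷5 = 4 each, +1 to first 3
Round 2: Briarlake=16 Cedarfen=27 Fernhollow=22 Ironridge=13 Juniper=16 → close Cedarfen (overflow 19)
  27÷4 = 6 each, +1 to first 3
Round 3: Briarlake=23 Fernhollow=29 Ironridge=20 Juniper=22 → close Fernhollow (overflow 17)
  29÷3 = 9 each, +1 to first 2
Round 4: Briarlake=33 Ironridge=30 Juniper=31 → close Juniper (overflow 23)
  31÷2 = 15 each, +1 to first 1
Round 5: Briarlake=49 Ironridge=45 → close Briarlake (overflow 38)
  49÷1 = 49 each, +1 to first 0

Closure order: Greywater, Cedarfen, Fernhollow, Juniper, Briarlake
Last habitat: Ironridge with 94 animals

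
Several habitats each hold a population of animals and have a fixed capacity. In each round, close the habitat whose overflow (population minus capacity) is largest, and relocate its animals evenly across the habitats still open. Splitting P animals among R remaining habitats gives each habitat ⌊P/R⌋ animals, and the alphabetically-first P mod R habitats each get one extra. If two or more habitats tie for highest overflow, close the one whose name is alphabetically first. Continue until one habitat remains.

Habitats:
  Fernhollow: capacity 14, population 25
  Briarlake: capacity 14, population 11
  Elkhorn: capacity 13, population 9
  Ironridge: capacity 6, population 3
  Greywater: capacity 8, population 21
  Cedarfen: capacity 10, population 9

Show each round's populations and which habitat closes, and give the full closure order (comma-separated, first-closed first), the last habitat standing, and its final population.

Closure order: Greywater, Fernhollow, Briarlake, Cedarfen, Ironridge
Last habitat: Elkhorn with 78 animals

Round 1: Briarlake=11 Cedarfen=9 Elkhorn=9 Fernhollow=25 Greywater=21 Ironridge=3 → close Greywater (overflow 13)
  21÷5 = 4 each, +1 to first 1
Round 2: Briarlake=16 Cedarfen=13 Elkhorn=13 Fernhollow=29 Ironridge=7 → close Fernhollow (overflow 15)
  29÷4 = 7 each, +1 to first 1
Round 3: Briarlake=24 Cedarfen=20 Elkhorn=20 Ironridge=14 → close Briarlake (overflow 10)
  24÷3 = 8 each, +1 to first 0
Round 4: Cedarfen=28 Elkhorn=28 Ironridge=22 → close Cedarfen (overflow 18)
  28÷2 = 14 each, +1 to first 0
Round 5: Elkhorn=42 Ironridge=36 → close Ironridge (overflow 30)
  36÷1 = 36 each, +1 to first 0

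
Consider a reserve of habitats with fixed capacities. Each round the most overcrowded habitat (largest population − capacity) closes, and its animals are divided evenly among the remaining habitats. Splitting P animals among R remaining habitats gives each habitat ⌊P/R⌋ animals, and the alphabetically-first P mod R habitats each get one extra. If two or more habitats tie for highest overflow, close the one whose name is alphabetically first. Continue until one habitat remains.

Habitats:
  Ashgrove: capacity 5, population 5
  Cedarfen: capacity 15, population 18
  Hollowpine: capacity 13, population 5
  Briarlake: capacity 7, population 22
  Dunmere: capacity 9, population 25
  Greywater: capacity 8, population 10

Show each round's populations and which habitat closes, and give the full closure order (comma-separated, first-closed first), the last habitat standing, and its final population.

Round 1: Ashgrove=5 Briarlake=22 Cedarfen=18 Dunmere=25 Greywater=10 Hollowpine=5 → close Dunmere (overflow 16)
  25÷5 = 5 each, +1 to first 0
Round 2: Ashgrove=10 Briarlake=27 Cedarfen=23 Greywater=15 Hollowpine=10 → close Briarlake (overflow 20)
  27÷4 = 6 each, +1 to first 3
Round 3: Ashgrove=17 Cedarfen=30 Greywater=22 Hollowpine=16 → close Cedarfen (overflow 15)
  30÷3 = 10 each, +1 to first 0
Round 4: Ashgrove=27 Greywater=32 Hollowpine=26 → close Greywater (overflow 24)
  32÷2 = 16 each, +1 to first 0
Round 5: Ashgrove=43 Hollowpine=42 → close Ashgrove (overflow 38)
  43÷1 = 43 each, +1 to first 0

Closure order: Dunmere, Briarlake, Cedarfen, Greywater, Ashgrove
Last habitat: Hollowpine with 85 animals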